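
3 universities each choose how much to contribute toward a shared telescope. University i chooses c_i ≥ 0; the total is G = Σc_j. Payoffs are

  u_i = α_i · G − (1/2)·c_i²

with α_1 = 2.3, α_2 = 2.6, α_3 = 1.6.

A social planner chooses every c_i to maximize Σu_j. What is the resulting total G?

19.5

Planner FOC: ∂(Σu_j)/∂c_i = (Σα_j) − c_i = 0, so c_i^SO = Σα_j = 6.5 for every i; G^SO = 19.5.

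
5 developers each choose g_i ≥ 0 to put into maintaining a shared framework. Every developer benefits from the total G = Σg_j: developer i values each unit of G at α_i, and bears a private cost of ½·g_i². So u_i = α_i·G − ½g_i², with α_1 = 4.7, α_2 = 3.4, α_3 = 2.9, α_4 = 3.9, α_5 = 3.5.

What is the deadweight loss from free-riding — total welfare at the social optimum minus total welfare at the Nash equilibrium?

542.6

Developer i's FOC: ∂u_i/∂g_i = α_i − g_i = 0, so g_i* = α_i.
NE contributions = (4.7, 3.4, 2.9, 3.9, 3.5); G = 18.4.
W^NE = (Σα)·G − ½Σα_i² = 18.4² − ½·69.52 = 303.8.
Planner sets g_i = Σα_j = 18.4 for every i, so G^SO = 5·18.4 = 92.
W^SO = (Σα)·G^SO − ½·5·(Σα)² = (5/2)·18.4² = 846.4.
Deadweight loss = W^SO − W^NE = 542.6.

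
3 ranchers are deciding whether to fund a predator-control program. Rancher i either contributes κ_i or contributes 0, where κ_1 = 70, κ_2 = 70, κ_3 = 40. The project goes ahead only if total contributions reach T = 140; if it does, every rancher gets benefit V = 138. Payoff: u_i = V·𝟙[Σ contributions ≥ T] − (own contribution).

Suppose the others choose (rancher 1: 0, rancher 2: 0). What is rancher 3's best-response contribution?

0

Others' total = 0. Even contributing 40 gives 40 < 140: no benefit either way.
Best response: 0.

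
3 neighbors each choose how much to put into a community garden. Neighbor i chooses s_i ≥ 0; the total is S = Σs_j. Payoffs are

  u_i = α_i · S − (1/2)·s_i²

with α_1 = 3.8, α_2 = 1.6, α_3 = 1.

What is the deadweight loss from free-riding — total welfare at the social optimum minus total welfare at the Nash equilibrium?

Neighbor i's FOC: ∂u_i/∂s_i = α_i − s_i = 0, so s_i* = α_i.
NE contributions = (3.8, 1.6, 1); S = 6.4.
W^NE = (Σα)·S − ½Σα_i² = 6.4² − ½·18 = 31.96.
Planner sets s_i = Σα_j = 6.4 for every i, so S^SO = 3·6.4 = 19.2.
W^SO = (Σα)·S^SO − ½·3·(Σα)² = (3/2)·6.4² = 61.44.
Deadweight loss = W^SO − W^NE = 29.48.

29.48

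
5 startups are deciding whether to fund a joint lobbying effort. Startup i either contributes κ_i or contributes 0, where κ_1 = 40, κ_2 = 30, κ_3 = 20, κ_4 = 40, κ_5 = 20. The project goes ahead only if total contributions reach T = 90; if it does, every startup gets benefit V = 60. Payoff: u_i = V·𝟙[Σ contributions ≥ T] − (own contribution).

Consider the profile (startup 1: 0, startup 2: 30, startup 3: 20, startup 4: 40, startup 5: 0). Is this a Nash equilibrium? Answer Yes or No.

Total = 90 ≥ 90: provided.
Startup 1 (pledges 0, payoff 60): pledging 40 → total 130, payoff 20. No gain.
Startup 2 (pledges 30, payoff 30): dropping to 0 → total 60, payoff 0. No gain.
Startup 3 (pledges 20, payoff 40): dropping to 0 → total 70, payoff 0. No gain.
Startup 4 (pledges 40, payoff 20): dropping to 0 → total 50, payoff 0. No gain.
Startup 5 (pledges 0, payoff 60): pledging 20 → total 110, payoff 40. No gain.

Yes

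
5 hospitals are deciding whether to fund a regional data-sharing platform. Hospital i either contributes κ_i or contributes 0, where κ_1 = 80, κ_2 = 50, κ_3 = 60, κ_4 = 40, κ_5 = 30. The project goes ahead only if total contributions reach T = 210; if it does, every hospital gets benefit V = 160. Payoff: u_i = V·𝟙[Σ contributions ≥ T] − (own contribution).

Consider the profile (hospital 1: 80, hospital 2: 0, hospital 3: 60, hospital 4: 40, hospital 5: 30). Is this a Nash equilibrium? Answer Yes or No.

Total = 210 ≥ 210: provided.
Hospital 1 (pledges 80, payoff 80): dropping to 0 → total 130, payoff 0. No gain.
Hospital 2 (pledges 0, payoff 160): pledging 50 → total 260, payoff 110. No gain.
Hospital 3 (pledges 60, payoff 100): dropping to 0 → total 150, payoff 0. No gain.
Hospital 4 (pledges 40, payoff 120): dropping to 0 → total 170, payoff 0. No gain.
Hospital 5 (pledges 30, payoff 130): dropping to 0 → total 180, payoff 0. No gain.

Yes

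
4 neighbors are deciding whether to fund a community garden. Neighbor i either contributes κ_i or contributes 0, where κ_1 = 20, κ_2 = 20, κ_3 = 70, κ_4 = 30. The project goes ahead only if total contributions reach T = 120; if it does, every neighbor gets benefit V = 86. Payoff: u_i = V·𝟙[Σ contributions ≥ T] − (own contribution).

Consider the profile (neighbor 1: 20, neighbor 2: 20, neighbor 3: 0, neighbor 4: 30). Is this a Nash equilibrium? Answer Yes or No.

No

Total = 70 < 120: not provided.
Neighbor 1 (pledges 20, payoff -20): dropping to 0 → total 50, payoff 0. Profitable deviation.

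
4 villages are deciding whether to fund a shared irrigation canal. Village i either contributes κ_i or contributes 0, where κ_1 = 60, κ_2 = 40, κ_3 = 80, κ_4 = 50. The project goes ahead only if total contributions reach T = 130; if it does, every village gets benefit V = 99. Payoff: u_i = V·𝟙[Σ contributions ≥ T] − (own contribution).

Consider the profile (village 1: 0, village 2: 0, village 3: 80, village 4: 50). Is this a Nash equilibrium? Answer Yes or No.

Yes

Total = 130 ≥ 130: provided.
Village 1 (pledges 0, payoff 99): pledging 60 → total 190, payoff 39. No gain.
Village 2 (pledges 0, payoff 99): pledging 40 → total 170, payoff 59. No gain.
Village 3 (pledges 80, payoff 19): dropping to 0 → total 50, payoff 0. No gain.
Village 4 (pledges 50, payoff 49): dropping to 0 → total 80, payoff 0. No gain.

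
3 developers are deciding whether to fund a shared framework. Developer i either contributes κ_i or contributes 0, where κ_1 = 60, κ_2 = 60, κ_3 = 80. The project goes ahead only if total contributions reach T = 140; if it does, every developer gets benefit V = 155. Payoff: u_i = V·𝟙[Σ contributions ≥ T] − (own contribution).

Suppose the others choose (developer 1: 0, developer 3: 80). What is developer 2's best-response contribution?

Others' total = 80. Contributing 60 brings total to 140 ≥ 140: gain V − κ_2 = 95.
Best response: 60.

60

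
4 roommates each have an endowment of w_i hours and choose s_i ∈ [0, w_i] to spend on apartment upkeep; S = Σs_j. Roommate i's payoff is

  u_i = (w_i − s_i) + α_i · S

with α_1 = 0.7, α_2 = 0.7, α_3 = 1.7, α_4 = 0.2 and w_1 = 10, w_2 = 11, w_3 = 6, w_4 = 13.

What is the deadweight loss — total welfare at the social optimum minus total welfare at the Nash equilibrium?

78.2

∂u_i/∂s_i = α_i − 1, so roommate i contributes w_i if α_i > 1, else 0.
α_i > 1 for i ∈ {3}; NE contributions (0, 0, 6, 0), S = 6.
W^NE = Σw_i − S^NE + (Σα_i)·S^NE = 40 + 2.3·6 = 53.8.
Planner: ∂(Σu_j)/∂s_i = Σα_j − 1 = 2.3 > 0, so everyone contributes w_i; S^SO = 40, W^SO = 40 + 2.3·40 = 132.
Deadweight loss = 78.2.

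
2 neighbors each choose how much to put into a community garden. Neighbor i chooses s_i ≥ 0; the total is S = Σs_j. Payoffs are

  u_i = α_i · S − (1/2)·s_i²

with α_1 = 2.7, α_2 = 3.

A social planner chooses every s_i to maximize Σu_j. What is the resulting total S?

Planner FOC: ∂(Σu_j)/∂s_i = (Σα_j) − s_i = 0, so s_i^SO = Σα_j = 5.7 for every i; S^SO = 11.4.

11.4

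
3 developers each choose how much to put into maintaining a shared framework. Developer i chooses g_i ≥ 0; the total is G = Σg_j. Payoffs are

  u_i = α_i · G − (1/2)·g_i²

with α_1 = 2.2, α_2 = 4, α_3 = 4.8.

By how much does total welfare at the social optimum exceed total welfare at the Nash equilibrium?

82.44

Developer i's FOC: ∂u_i/∂g_i = α_i − g_i = 0, so g_i* = α_i.
NE contributions = (2.2, 4, 4.8); G = 11.
W^NE = (Σα)·G − ½Σα_i² = 11² − ½·43.88 = 99.06.
Planner sets g_i = Σα_j = 11 for every i, so G^SO = 3·11 = 33.
W^SO = (Σα)·G^SO − ½·3·(Σα)² = (3/2)·11² = 181.5.
Deadweight loss = W^SO − W^NE = 82.44.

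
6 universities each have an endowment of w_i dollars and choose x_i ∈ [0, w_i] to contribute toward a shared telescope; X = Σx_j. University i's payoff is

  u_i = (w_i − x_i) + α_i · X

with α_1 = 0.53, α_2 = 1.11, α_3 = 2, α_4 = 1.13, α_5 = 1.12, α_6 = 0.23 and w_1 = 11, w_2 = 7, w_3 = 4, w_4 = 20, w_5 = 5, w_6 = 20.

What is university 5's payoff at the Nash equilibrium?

∂u_i/∂x_i = α_i − 1, so university i contributes w_i if α_i > 1, else 0.
α_i > 1 for i ∈ {2, 3, 4, 5}; NE contributions (0, 7, 4, 20, 5, 0), X = 36.
u_5 = (5 − 5) + 1.12·36 = 40.32.

40.32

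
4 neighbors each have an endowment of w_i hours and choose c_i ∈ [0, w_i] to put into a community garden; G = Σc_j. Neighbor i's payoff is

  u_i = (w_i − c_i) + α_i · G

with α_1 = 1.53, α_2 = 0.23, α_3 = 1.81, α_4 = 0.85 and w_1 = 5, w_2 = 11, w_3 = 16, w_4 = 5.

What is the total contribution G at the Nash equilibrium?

21

∂u_i/∂c_i = α_i − 1, so neighbor i contributes w_i if α_i > 1, else 0.
α_i > 1 for i ∈ {1, 3}; NE contributions (5, 0, 16, 0), G = 21.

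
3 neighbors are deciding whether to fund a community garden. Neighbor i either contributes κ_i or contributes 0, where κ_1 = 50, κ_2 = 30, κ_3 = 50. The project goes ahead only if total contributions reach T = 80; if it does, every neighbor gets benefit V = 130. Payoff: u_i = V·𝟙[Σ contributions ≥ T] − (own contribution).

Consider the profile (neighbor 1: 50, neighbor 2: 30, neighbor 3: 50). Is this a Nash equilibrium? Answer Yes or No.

Total = 130 ≥ 80: provided.
Neighbor 1 (pledges 50, payoff 80): dropping to 0 → total 80, payoff 130. Profitable deviation.

No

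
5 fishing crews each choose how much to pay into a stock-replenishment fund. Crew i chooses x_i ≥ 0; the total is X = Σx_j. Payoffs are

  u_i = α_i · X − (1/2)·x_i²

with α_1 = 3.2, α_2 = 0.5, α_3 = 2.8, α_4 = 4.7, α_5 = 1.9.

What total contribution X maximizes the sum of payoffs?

Planner FOC: ∂(Σu_j)/∂x_i = (Σα_j) − x_i = 0, so x_i^SO = Σα_j = 13.1 for every i; X^SO = 65.5.

65.5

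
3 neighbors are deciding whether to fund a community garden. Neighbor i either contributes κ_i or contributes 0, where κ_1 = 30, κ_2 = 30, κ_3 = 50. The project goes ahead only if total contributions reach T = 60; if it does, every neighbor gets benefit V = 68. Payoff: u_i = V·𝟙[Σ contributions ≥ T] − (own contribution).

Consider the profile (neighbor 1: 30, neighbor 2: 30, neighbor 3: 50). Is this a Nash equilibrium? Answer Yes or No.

Total = 110 ≥ 60: provided.
Neighbor 1 (pledges 30, payoff 38): dropping to 0 → total 80, payoff 68. Profitable deviation.

No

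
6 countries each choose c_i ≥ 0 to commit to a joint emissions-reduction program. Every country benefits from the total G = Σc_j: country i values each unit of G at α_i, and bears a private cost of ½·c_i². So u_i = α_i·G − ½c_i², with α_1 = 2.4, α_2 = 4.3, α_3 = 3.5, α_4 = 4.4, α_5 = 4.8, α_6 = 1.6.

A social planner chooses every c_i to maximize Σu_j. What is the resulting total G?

Planner FOC: ∂(Σu_j)/∂c_i = (Σα_j) − c_i = 0, so c_i^SO = Σα_j = 21 for every i; G^SO = 126.

126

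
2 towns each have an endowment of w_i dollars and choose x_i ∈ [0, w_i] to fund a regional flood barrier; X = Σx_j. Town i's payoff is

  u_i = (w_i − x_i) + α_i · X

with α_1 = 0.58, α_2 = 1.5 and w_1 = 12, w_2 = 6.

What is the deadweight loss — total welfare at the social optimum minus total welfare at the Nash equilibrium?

∂u_i/∂x_i = α_i − 1, so town i contributes w_i if α_i > 1, else 0.
α_i > 1 for i ∈ {2}; NE contributions (0, 6), X = 6.
W^NE = Σw_i − X^NE + (Σα_i)·X^NE = 18 + 1.08·6 = 24.48.
Planner: ∂(Σu_j)/∂x_i = Σα_j − 1 = 1.08 > 0, so everyone contributes w_i; X^SO = 18, W^SO = 18 + 1.08·18 = 37.44.
Deadweight loss = 12.96.

12.96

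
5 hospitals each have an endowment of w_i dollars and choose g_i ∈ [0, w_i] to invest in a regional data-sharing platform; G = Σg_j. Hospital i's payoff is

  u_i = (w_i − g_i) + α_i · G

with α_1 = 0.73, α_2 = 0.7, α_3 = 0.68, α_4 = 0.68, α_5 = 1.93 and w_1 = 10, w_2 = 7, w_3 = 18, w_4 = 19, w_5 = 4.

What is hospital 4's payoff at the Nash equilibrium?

∂u_i/∂g_i = α_i − 1, so hospital i contributes w_i if α_i > 1, else 0.
α_i > 1 for i ∈ {5}; NE contributions (0, 0, 0, 0, 4), G = 4.
u_4 = (19 − 0) + 0.68·4 = 21.72.

21.72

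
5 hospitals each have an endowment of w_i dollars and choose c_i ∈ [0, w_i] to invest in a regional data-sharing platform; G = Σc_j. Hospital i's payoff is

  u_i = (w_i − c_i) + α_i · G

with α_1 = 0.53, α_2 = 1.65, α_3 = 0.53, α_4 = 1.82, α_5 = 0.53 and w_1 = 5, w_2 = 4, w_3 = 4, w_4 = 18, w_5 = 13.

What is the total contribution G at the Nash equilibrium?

∂u_i/∂c_i = α_i − 1, so hospital i contributes w_i if α_i > 1, else 0.
α_i > 1 for i ∈ {2, 4}; NE contributions (0, 4, 0, 18, 0), G = 22.

22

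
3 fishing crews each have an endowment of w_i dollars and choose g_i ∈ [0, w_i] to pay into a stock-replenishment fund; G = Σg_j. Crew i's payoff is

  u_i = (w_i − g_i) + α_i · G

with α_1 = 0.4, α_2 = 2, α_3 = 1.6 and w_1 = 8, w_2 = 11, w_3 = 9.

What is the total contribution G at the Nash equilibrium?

20

∂u_i/∂g_i = α_i − 1, so crew i contributes w_i if α_i > 1, else 0.
α_i > 1 for i ∈ {2, 3}; NE contributions (0, 11, 9), G = 20.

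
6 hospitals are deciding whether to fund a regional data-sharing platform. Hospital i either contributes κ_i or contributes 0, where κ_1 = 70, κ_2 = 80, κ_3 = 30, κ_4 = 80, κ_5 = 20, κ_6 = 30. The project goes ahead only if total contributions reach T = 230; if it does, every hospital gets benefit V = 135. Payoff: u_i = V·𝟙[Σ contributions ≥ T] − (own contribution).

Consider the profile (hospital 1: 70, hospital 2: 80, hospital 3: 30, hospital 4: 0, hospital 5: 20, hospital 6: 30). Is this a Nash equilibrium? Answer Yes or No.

Total = 230 ≥ 230: provided.
Hospital 1 (pledges 70, payoff 65): dropping to 0 → total 160, payoff 0. No gain.
Hospital 2 (pledges 80, payoff 55): dropping to 0 → total 150, payoff 0. No gain.
Hospital 3 (pledges 30, payoff 105): dropping to 0 → total 200, payoff 0. No gain.
Hospital 4 (pledges 0, payoff 135): pledging 80 → total 310, payoff 55. No gain.
Hospital 5 (pledges 20, payoff 115): dropping to 0 → total 210, payoff 0. No gain.
Hospital 6 (pledges 30, payoff 105): dropping to 0 → total 200, payoff 0. No gain.

Yes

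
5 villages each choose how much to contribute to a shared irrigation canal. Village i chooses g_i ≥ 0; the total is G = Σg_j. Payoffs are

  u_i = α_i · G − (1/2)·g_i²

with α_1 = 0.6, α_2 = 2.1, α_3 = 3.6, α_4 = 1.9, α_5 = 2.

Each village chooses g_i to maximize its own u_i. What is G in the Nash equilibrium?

10.2

Village i's FOC: ∂u_i/∂g_i = α_i − g_i = 0, so g_i* = α_i.
NE contributions = (0.6, 2.1, 3.6, 1.9, 2); G = 10.2.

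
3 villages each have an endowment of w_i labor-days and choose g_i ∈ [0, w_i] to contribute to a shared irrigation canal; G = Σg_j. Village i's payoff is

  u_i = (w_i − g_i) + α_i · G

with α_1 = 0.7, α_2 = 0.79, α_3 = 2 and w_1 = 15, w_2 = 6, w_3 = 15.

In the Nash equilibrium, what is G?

15

∂u_i/∂g_i = α_i − 1, so village i contributes w_i if α_i > 1, else 0.
α_i > 1 for i ∈ {3}; NE contributions (0, 0, 15), G = 15.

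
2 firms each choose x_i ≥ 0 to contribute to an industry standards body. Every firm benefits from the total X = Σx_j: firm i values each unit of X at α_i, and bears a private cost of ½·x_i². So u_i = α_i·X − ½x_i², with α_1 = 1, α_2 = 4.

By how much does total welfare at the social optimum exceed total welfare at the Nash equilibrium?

Firm i's FOC: ∂u_i/∂x_i = α_i − x_i = 0, so x_i* = α_i.
NE contributions = (1, 4); X = 5.
W^NE = (Σα)·X − ½Σα_i² = 5² − ½·17 = 16.5.
Planner sets x_i = Σα_j = 5 for every i, so X^SO = 2·5 = 10.
W^SO = (Σα)·X^SO − ½·2·(Σα)² = (2/2)·5² = 25.
Deadweight loss = W^SO − W^NE = 8.5.

8.5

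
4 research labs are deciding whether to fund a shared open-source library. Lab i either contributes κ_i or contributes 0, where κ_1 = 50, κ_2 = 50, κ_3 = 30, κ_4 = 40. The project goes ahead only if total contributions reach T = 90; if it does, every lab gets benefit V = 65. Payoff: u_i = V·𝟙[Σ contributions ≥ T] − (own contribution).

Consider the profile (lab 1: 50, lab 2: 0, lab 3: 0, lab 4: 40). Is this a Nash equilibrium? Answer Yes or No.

Yes

Total = 90 ≥ 90: provided.
Lab 1 (pledges 50, payoff 15): dropping to 0 → total 40, payoff 0. No gain.
Lab 2 (pledges 0, payoff 65): pledging 50 → total 140, payoff 15. No gain.
Lab 3 (pledges 0, payoff 65): pledging 30 → total 120, payoff 35. No gain.
Lab 4 (pledges 40, payoff 25): dropping to 0 → total 50, payoff 0. No gain.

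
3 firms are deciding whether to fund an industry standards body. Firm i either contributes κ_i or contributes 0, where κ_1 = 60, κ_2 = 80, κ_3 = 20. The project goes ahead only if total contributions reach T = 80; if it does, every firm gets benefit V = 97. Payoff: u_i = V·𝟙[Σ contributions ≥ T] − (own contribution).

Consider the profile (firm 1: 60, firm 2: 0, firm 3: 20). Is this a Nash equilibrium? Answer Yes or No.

Yes

Total = 80 ≥ 80: provided.
Firm 1 (pledges 60, payoff 37): dropping to 0 → total 20, payoff 0. No gain.
Firm 2 (pledges 0, payoff 97): pledging 80 → total 160, payoff 17. No gain.
Firm 3 (pledges 20, payoff 77): dropping to 0 → total 60, payoff 0. No gain.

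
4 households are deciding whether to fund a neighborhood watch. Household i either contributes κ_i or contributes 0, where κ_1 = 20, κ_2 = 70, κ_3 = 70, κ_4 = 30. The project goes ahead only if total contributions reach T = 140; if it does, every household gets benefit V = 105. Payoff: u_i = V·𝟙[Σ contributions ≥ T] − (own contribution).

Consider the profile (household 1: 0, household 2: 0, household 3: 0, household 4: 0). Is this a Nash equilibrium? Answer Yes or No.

Total = 0 < 140: not provided.
Household 1 (pledges 0, payoff 0): pledging 20 → total 20, payoff -20. No gain.
Household 2 (pledges 0, payoff 0): pledging 70 → total 70, payoff -70. No gain.
Household 3 (pledges 0, payoff 0): pledging 70 → total 70, payoff -70. No gain.
Household 4 (pledges 0, payoff 0): pledging 30 → total 30, payoff -30. No gain.

Yes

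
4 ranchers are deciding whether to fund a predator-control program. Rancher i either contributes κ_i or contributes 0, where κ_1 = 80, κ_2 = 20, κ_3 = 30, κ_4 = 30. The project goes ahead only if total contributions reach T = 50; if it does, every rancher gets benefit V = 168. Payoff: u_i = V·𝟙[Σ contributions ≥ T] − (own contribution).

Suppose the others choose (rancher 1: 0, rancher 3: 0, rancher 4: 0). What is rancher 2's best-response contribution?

0

Others' total = 0. Even contributing 20 gives 20 < 50: no benefit either way.
Best response: 0.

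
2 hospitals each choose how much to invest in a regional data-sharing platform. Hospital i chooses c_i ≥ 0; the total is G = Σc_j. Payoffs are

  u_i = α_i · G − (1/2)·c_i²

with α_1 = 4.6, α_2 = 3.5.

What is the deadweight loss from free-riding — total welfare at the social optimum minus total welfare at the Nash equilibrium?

16.705

Hospital i's FOC: ∂u_i/∂c_i = α_i − c_i = 0, so c_i* = α_i.
NE contributions = (4.6, 3.5); G = 8.1.
W^NE = (Σα)·G − ½Σα_i² = 8.1² − ½·33.41 = 48.905.
Planner sets c_i = Σα_j = 8.1 for every i, so G^SO = 2·8.1 = 16.2.
W^SO = (Σα)·G^SO − ½·2·(Σα)² = (2/2)·8.1² = 65.61.
Deadweight loss = W^SO − W^NE = 16.705.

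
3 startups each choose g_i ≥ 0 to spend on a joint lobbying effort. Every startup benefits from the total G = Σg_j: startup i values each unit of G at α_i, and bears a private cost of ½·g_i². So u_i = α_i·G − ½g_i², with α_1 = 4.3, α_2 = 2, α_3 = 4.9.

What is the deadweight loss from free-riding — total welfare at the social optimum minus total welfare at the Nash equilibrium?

85.97

Startup i's FOC: ∂u_i/∂g_i = α_i − g_i = 0, so g_i* = α_i.
NE contributions = (4.3, 2, 4.9); G = 11.2.
W^NE = (Σα)·G − ½Σα_i² = 11.2² − ½·46.5 = 102.19.
Planner sets g_i = Σα_j = 11.2 for every i, so G^SO = 3·11.2 = 33.6.
W^SO = (Σα)·G^SO − ½·3·(Σα)² = (3/2)·11.2² = 188.16.
Deadweight loss = W^SO − W^NE = 85.97.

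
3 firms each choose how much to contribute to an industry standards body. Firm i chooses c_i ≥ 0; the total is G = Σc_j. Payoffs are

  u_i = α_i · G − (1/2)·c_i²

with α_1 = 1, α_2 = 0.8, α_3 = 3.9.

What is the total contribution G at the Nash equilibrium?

5.7

Firm i's FOC: ∂u_i/∂c_i = α_i − c_i = 0, so c_i* = α_i.
NE contributions = (1, 0.8, 3.9); G = 5.7.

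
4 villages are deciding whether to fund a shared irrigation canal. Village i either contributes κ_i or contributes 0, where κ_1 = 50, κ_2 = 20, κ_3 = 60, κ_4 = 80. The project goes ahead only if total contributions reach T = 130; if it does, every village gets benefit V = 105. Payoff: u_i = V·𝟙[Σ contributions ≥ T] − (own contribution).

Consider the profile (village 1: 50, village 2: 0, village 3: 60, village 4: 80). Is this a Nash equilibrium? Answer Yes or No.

Total = 190 ≥ 130: provided.
Village 1 (pledges 50, payoff 55): dropping to 0 → total 140, payoff 105. Profitable deviation.

No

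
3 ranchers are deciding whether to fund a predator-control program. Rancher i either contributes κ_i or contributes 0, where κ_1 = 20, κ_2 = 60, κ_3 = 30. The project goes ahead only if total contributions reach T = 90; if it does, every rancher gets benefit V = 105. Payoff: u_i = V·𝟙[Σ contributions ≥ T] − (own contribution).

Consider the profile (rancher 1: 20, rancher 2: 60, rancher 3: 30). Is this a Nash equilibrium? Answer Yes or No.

No

Total = 110 ≥ 90: provided.
Rancher 1 (pledges 20, payoff 85): dropping to 0 → total 90, payoff 105. Profitable deviation.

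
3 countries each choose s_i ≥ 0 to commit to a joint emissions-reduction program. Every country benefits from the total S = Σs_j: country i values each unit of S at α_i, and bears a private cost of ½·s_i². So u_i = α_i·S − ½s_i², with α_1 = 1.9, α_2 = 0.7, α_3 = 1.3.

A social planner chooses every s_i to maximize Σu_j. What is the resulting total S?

11.7

Planner FOC: ∂(Σu_j)/∂s_i = (Σα_j) − s_i = 0, so s_i^SO = Σα_j = 3.9 for every i; S^SO = 11.7.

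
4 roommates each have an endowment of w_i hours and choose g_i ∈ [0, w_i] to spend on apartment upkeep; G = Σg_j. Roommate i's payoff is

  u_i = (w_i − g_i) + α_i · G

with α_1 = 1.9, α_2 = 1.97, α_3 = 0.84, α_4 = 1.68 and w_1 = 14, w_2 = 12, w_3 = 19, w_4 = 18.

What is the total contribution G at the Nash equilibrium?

44

∂u_i/∂g_i = α_i − 1, so roommate i contributes w_i if α_i > 1, else 0.
α_i > 1 for i ∈ {1, 2, 4}; NE contributions (14, 12, 0, 18), G = 44.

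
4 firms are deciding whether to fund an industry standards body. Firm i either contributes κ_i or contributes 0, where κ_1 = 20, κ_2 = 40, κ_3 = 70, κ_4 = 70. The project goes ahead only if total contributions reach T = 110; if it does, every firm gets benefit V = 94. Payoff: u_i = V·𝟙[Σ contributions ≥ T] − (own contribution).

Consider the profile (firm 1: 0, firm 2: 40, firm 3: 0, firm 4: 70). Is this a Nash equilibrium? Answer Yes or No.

Total = 110 ≥ 110: provided.
Firm 1 (pledges 0, payoff 94): pledging 20 → total 130, payoff 74. No gain.
Firm 2 (pledges 40, payoff 54): dropping to 0 → total 70, payoff 0. No gain.
Firm 3 (pledges 0, payoff 94): pledging 70 → total 180, payoff 24. No gain.
Firm 4 (pledges 70, payoff 24): dropping to 0 → total 40, payoff 0. No gain.

Yes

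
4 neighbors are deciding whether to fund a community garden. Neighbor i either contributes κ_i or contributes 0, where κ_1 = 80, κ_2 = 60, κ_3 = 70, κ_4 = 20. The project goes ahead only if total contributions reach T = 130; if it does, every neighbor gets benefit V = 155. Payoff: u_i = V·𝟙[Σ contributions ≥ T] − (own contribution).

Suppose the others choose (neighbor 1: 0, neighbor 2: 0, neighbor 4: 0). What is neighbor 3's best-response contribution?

0

Others' total = 0. Even contributing 70 gives 70 < 130: no benefit either way.
Best response: 0.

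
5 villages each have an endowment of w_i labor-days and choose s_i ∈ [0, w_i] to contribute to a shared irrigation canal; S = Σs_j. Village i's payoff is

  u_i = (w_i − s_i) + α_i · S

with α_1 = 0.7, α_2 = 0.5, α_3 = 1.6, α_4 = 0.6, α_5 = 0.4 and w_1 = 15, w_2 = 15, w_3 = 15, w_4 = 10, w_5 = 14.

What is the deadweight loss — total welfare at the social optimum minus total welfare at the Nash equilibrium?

151.2

∂u_i/∂s_i = α_i − 1, so village i contributes w_i if α_i > 1, else 0.
α_i > 1 for i ∈ {3}; NE contributions (0, 0, 15, 0, 0), S = 15.
W^NE = Σw_i − S^NE + (Σα_i)·S^NE = 69 + 2.8·15 = 111.
Planner: ∂(Σu_j)/∂s_i = Σα_j − 1 = 2.8 > 0, so everyone contributes w_i; S^SO = 69, W^SO = 69 + 2.8·69 = 262.2.
Deadweight loss = 151.2.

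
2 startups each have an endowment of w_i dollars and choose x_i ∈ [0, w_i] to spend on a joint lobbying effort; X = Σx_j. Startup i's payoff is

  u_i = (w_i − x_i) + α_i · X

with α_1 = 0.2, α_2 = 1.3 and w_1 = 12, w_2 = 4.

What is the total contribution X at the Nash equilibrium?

4

∂u_i/∂x_i = α_i − 1, so startup i contributes w_i if α_i > 1, else 0.
α_i > 1 for i ∈ {2}; NE contributions (0, 4), X = 4.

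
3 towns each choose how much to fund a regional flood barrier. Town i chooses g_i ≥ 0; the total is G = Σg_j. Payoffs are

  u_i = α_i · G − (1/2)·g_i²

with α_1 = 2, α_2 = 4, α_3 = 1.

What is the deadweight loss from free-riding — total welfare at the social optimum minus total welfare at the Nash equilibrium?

Town i's FOC: ∂u_i/∂g_i = α_i − g_i = 0, so g_i* = α_i.
NE contributions = (2, 4, 1); G = 7.
W^NE = (Σα)·G − ½Σα_i² = 7² − ½·21 = 38.5.
Planner sets g_i = Σα_j = 7 for every i, so G^SO = 3·7 = 21.
W^SO = (Σα)·G^SO − ½·3·(Σα)² = (3/2)·7² = 73.5.
Deadweight loss = W^SO − W^NE = 35.

35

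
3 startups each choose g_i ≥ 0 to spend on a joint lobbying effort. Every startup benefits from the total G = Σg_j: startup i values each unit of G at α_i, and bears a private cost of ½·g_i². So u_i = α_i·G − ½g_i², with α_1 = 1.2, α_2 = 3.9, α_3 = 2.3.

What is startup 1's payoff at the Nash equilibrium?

Startup i's FOC: ∂u_i/∂g_i = α_i − g_i = 0, so g_i* = α_i.
NE contributions = (1.2, 3.9, 2.3); G = 7.4.
u_1 = α_1·G − ½·(g_1)² = 1.2·7.4 − ½·1.2² = 8.16.

8.16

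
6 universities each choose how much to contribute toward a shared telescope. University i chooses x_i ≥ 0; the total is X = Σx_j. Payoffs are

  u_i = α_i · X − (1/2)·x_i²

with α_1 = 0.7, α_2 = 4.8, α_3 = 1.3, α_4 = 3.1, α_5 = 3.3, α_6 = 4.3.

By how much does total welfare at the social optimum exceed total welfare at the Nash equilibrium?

University i's FOC: ∂u_i/∂x_i = α_i − x_i = 0, so x_i* = α_i.
NE contributions = (0.7, 4.8, 1.3, 3.1, 3.3, 4.3); X = 17.5.
W^NE = (Σα)·X − ½Σα_i² = 17.5² − ½·64.21 = 274.145.
Planner sets x_i = Σα_j = 17.5 for every i, so X^SO = 6·17.5 = 105.
W^SO = (Σα)·X^SO − ½·6·(Σα)² = (6/2)·17.5² = 918.75.
Deadweight loss = W^SO − W^NE = 644.605.

644.605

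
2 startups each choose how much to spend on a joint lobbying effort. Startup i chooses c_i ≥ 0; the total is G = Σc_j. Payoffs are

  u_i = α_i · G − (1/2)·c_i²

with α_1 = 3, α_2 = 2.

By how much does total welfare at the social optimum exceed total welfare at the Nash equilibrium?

6.5

Startup i's FOC: ∂u_i/∂c_i = α_i − c_i = 0, so c_i* = α_i.
NE contributions = (3, 2); G = 5.
W^NE = (Σα)·G − ½Σα_i² = 5² − ½·13 = 18.5.
Planner sets c_i = Σα_j = 5 for every i, so G^SO = 2·5 = 10.
W^SO = (Σα)·G^SO − ½·2·(Σα)² = (2/2)·5² = 25.
Deadweight loss = W^SO − W^NE = 6.5.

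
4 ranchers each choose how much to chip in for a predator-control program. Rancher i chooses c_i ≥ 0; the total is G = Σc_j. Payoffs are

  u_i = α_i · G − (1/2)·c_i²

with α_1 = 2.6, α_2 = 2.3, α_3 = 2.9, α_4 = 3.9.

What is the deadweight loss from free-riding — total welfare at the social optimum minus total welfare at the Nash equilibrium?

154.725

Rancher i's FOC: ∂u_i/∂c_i = α_i − c_i = 0, so c_i* = α_i.
NE contributions = (2.6, 2.3, 2.9, 3.9); G = 11.7.
W^NE = (Σα)·G − ½Σα_i² = 11.7² − ½·35.67 = 119.055.
Planner sets c_i = Σα_j = 11.7 for every i, so G^SO = 4·11.7 = 46.8.
W^SO = (Σα)·G^SO − ½·4·(Σα)² = (4/2)·11.7² = 273.78.
Deadweight loss = W^SO − W^NE = 154.725.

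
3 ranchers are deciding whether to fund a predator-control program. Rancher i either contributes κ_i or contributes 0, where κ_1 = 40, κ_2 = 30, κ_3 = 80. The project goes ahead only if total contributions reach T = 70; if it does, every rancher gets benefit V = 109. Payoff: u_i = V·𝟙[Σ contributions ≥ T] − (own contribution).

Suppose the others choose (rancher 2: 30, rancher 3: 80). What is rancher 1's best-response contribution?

Others' total = 110 ≥ 70; contributing adds cost 40 for no extra benefit.
Best response: 0.

0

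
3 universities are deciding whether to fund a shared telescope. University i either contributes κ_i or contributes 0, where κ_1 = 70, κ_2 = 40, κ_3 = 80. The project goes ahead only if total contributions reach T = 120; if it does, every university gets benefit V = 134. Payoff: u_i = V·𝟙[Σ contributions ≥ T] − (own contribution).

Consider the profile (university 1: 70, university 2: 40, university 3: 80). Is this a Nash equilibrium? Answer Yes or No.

No

Total = 190 ≥ 120: provided.
University 1 (pledges 70, payoff 64): dropping to 0 → total 120, payoff 134. Profitable deviation.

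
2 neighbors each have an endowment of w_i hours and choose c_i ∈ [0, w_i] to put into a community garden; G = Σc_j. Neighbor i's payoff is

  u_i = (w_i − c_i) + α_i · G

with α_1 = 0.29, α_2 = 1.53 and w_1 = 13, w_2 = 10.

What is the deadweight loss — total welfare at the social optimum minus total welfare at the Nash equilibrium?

10.66

∂u_i/∂c_i = α_i − 1, so neighbor i contributes w_i if α_i > 1, else 0.
α_i > 1 for i ∈ {2}; NE contributions (0, 10), G = 10.
W^NE = Σw_i − G^NE + (Σα_i)·G^NE = 23 + 0.82·10 = 31.2.
Planner: ∂(Σu_j)/∂c_i = Σα_j − 1 = 0.82 > 0, so everyone contributes w_i; G^SO = 23, W^SO = 23 + 0.82·23 = 41.86.
Deadweight loss = 10.66.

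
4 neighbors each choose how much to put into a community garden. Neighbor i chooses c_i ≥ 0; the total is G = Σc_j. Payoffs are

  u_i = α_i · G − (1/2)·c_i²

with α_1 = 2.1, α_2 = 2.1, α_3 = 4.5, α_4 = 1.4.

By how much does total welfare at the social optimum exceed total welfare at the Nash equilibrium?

117.525

Neighbor i's FOC: ∂u_i/∂c_i = α_i − c_i = 0, so c_i* = α_i.
NE contributions = (2.1, 2.1, 4.5, 1.4); G = 10.1.
W^NE = (Σα)·G − ½Σα_i² = 10.1² − ½·31.03 = 86.495.
Planner sets c_i = Σα_j = 10.1 for every i, so G^SO = 4·10.1 = 40.4.
W^SO = (Σα)·G^SO − ½·4·(Σα)² = (4/2)·10.1² = 204.02.
Deadweight loss = W^SO − W^NE = 117.525.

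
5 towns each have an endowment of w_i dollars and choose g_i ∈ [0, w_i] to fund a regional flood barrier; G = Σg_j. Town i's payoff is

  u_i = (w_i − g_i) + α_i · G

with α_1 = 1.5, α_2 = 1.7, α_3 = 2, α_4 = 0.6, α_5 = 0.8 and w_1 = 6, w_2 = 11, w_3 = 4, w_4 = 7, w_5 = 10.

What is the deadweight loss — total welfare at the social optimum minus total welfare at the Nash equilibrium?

∂u_i/∂g_i = α_i − 1, so town i contributes w_i if α_i > 1, else 0.
α_i > 1 for i ∈ {1, 2, 3}; NE contributions (6, 11, 4, 0, 0), G = 21.
W^NE = Σw_i − G^NE + (Σα_i)·G^NE = 38 + 5.6·21 = 155.6.
Planner: ∂(Σu_j)/∂g_i = Σα_j − 1 = 5.6 > 0, so everyone contributes w_i; G^SO = 38, W^SO = 38 + 5.6·38 = 250.8.
Deadweight loss = 95.2.

95.2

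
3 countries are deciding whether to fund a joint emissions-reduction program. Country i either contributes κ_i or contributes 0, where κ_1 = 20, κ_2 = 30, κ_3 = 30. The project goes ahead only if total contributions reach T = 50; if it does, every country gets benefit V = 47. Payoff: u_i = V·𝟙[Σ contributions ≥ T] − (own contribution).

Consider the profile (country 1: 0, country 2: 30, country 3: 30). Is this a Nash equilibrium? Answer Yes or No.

Yes

Total = 60 ≥ 50: provided.
Country 1 (pledges 0, payoff 47): pledging 20 → total 80, payoff 27. No gain.
Country 2 (pledges 30, payoff 17): dropping to 0 → total 30, payoff 0. No gain.
Country 3 (pledges 30, payoff 17): dropping to 0 → total 30, payoff 0. No gain.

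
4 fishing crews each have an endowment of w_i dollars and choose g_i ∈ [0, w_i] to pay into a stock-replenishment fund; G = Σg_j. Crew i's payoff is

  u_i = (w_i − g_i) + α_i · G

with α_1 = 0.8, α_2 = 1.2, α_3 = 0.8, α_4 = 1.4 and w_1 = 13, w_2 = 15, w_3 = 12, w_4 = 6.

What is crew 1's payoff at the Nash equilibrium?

29.8

∂u_i/∂g_i = α_i − 1, so crew i contributes w_i if α_i > 1, else 0.
α_i > 1 for i ∈ {2, 4}; NE contributions (0, 15, 0, 6), G = 21.
u_1 = (13 − 0) + 0.8·21 = 29.8.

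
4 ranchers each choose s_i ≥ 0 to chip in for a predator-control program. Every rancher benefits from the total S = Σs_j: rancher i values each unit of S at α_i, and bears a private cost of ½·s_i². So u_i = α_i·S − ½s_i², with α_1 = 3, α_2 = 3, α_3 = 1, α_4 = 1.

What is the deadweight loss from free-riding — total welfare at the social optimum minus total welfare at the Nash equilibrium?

Rancher i's FOC: ∂u_i/∂s_i = α_i − s_i = 0, so s_i* = α_i.
NE contributions = (3, 3, 1, 1); S = 8.
W^NE = (Σα)·S − ½Σα_i² = 8² − ½·20 = 54.
Planner sets s_i = Σα_j = 8 for every i, so S^SO = 4·8 = 32.
W^SO = (Σα)·S^SO − ½·4·(Σα)² = (4/2)·8² = 128.
Deadweight loss = W^SO − W^NE = 74.

74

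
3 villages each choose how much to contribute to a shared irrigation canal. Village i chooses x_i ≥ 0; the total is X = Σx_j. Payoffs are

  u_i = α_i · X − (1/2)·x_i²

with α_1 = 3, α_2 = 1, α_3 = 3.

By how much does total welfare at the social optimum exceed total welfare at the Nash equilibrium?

34

Village i's FOC: ∂u_i/∂x_i = α_i − x_i = 0, so x_i* = α_i.
NE contributions = (3, 1, 3); X = 7.
W^NE = (Σα)·X − ½Σα_i² = 7² − ½·19 = 39.5.
Planner sets x_i = Σα_j = 7 for every i, so X^SO = 3·7 = 21.
W^SO = (Σα)·X^SO − ½·3·(Σα)² = (3/2)·7² = 73.5.
Deadweight loss = W^SO − W^NE = 34.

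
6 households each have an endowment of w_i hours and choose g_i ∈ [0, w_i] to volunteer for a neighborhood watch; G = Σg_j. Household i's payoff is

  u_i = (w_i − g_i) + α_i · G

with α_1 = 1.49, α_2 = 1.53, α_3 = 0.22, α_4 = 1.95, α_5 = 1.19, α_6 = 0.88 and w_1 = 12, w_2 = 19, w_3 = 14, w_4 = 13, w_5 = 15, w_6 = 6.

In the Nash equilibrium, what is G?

59

∂u_i/∂g_i = α_i − 1, so household i contributes w_i if α_i > 1, else 0.
α_i > 1 for i ∈ {1, 2, 4, 5}; NE contributions (12, 19, 0, 13, 15, 0), G = 59.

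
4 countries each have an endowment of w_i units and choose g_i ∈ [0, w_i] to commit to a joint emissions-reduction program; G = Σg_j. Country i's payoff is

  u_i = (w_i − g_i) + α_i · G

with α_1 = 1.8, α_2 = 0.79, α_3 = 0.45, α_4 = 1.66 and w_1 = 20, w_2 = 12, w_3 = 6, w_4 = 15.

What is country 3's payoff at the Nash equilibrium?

21.75

∂u_i/∂g_i = α_i − 1, so country i contributes w_i if α_i > 1, else 0.
α_i > 1 for i ∈ {1, 4}; NE contributions (20, 0, 0, 15), G = 35.
u_3 = (6 − 0) + 0.45·35 = 21.75.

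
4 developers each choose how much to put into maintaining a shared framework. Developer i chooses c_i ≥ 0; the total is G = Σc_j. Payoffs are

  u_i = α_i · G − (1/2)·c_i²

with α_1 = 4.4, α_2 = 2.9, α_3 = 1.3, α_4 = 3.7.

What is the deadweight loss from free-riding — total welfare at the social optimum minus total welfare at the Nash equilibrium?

Developer i's FOC: ∂u_i/∂c_i = α_i − c_i = 0, so c_i* = α_i.
NE contributions = (4.4, 2.9, 1.3, 3.7); G = 12.3.
W^NE = (Σα)·G − ½Σα_i² = 12.3² − ½·43.15 = 129.715.
Planner sets c_i = Σα_j = 12.3 for every i, so G^SO = 4·12.3 = 49.2.
W^SO = (Σα)·G^SO − ½·4·(Σα)² = (4/2)·12.3² = 302.58.
Deadweight loss = W^SO − W^NE = 172.865.

172.865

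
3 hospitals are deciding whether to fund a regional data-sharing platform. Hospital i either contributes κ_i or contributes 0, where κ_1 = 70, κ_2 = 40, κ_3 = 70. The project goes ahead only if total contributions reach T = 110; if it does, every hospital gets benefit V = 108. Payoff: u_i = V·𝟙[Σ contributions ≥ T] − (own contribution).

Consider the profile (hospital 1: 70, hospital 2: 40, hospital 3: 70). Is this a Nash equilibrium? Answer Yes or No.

Total = 180 ≥ 110: provided.
Hospital 1 (pledges 70, payoff 38): dropping to 0 → total 110, payoff 108. Profitable deviation.

No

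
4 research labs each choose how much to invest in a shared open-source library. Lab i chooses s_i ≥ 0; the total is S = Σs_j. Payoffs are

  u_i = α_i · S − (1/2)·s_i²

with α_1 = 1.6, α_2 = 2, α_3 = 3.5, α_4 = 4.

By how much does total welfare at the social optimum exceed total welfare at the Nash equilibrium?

Lab i's FOC: ∂u_i/∂s_i = α_i − s_i = 0, so s_i* = α_i.
NE contributions = (1.6, 2, 3.5, 4); S = 11.1.
W^NE = (Σα)·S − ½Σα_i² = 11.1² − ½·34.81 = 105.805.
Planner sets s_i = Σα_j = 11.1 for every i, so S^SO = 4·11.1 = 44.4.
W^SO = (Σα)·S^SO − ½·4·(Σα)² = (4/2)·11.1² = 246.42.
Deadweight loss = W^SO − W^NE = 140.615.

140.615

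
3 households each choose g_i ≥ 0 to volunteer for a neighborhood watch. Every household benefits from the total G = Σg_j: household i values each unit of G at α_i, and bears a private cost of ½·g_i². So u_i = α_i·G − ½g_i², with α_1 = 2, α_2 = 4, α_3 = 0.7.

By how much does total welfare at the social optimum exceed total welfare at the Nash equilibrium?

Household i's FOC: ∂u_i/∂g_i = α_i − g_i = 0, so g_i* = α_i.
NE contributions = (2, 4, 0.7); G = 6.7.
W^NE = (Σα)·G − ½Σα_i² = 6.7² − ½·20.49 = 34.645.
Planner sets g_i = Σα_j = 6.7 for every i, so G^SO = 3·6.7 = 20.1.
W^SO = (Σα)·G^SO − ½·3·(Σα)² = (3/2)·6.7² = 67.335.
Deadweight loss = W^SO − W^NE = 32.69.

32.69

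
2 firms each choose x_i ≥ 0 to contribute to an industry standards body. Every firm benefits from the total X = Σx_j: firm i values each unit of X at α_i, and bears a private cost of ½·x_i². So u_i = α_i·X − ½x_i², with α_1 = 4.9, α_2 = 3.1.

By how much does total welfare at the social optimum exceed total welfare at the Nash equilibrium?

16.81

Firm i's FOC: ∂u_i/∂x_i = α_i − x_i = 0, so x_i* = α_i.
NE contributions = (4.9, 3.1); X = 8.
W^NE = (Σα)·X − ½Σα_i² = 8² − ½·33.62 = 47.19.
Planner sets x_i = Σα_j = 8 for every i, so X^SO = 2·8 = 16.
W^SO = (Σα)·X^SO − ½·2·(Σα)² = (2/2)·8² = 64.
Deadweight loss = W^SO − W^NE = 16.81.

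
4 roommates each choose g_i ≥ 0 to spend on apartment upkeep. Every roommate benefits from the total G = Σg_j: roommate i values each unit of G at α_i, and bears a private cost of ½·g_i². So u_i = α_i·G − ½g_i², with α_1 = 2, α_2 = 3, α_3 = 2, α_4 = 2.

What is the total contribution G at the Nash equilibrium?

Roommate i's FOC: ∂u_i/∂g_i = α_i − g_i = 0, so g_i* = α_i.
NE contributions = (2, 3, 2, 2); G = 9.

9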